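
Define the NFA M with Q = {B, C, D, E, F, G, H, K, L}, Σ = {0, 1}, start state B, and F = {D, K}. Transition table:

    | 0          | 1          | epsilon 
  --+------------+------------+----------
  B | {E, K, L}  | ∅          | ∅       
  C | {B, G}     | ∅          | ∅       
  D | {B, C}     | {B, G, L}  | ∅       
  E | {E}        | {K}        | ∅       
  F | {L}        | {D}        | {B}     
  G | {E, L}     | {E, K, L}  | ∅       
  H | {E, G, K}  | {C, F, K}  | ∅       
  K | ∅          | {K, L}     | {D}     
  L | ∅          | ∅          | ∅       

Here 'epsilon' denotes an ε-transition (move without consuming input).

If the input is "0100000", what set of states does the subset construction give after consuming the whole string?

{B, C, D, E, G, K, L}

Start in {B}.
Read '0': {B} → {D, E, K, L}.
Read '1': {D, E, K, L} → {B, D, G, K, L}.
Read '0': {B, D, G, K, L} → {B, C, D, E, K, L}.
Read '0': {B, C, D, E, K, L} → {B, C, D, E, G, K, L}.
Read '0': {B, C, D, E, G, K, L} → {B, C, D, E, G, K, L}.
Read '0': {B, C, D, E, G, K, L} → {B, C, D, E, G, K, L}.
Read '0': {B, C, D, E, G, K, L} → {B, C, D, E, G, K, L}.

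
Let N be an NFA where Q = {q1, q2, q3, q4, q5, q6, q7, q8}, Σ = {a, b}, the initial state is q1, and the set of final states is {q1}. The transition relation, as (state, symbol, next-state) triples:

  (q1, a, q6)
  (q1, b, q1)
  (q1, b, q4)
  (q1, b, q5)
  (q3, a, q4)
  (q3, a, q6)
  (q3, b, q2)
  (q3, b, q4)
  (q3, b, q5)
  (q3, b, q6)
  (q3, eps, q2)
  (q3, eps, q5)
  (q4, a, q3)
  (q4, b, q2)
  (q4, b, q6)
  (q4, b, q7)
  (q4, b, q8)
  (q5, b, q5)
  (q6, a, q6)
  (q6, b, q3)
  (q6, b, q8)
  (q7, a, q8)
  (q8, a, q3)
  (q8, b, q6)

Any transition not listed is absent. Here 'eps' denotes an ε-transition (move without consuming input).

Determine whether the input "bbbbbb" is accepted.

Yes

Start in {q1}.
Read 'b': q1→{q1, q4, q5}; now {q1, q4, q5}.
Read 'b': q1→{q1, q4, q5}, q4→{q2, q6, q7, q8}, q5→{q5}; now {q1, q2, q4, q5, q6, q7, q8}.
Read 'b': q1→{q1, q4, q5}, q2→∅, q4→{q2, q6, q7, q8}, q5→{q5}, q6→{q3, q8}, q7→∅, q8→{q6}; now {q1, q2, q3, q4, q5, q6, q7, q8}.
Read 'b': q1→{q1, q4, q5}, q2→∅, q3→{q2, q4, q5, q6}, q4→{q2, q6, q7, q8}, q5→{q5}, q6→{q3, q8}, q7→∅, q8→{q6}; now {q1, q2, q3, q4, q5, q6, q7, q8}.
Read 'b': q1→{q1, q4, q5}, q2→∅, q3→{q2, q4, q5, q6}, q4→{q2, q6, q7, q8}, q5→{q5}, q6→{q3, q8}, q7→∅, q8→{q6}; now {q1, q2, q3, q4, q5, q6, q7, q8}.
Read 'b': q1→{q1, q4, q5}, q2→∅, q3→{q2, q4, q5, q6}, q4→{q2, q6, q7, q8}, q5→{q5}, q6→{q3, q8}, q7→∅, q8→{q6}; now {q1, q2, q3, q4, q5, q6, q7, q8}.
The final set {q1, q2, q3, q4, q5, q6, q7, q8} contains the accepting state q1.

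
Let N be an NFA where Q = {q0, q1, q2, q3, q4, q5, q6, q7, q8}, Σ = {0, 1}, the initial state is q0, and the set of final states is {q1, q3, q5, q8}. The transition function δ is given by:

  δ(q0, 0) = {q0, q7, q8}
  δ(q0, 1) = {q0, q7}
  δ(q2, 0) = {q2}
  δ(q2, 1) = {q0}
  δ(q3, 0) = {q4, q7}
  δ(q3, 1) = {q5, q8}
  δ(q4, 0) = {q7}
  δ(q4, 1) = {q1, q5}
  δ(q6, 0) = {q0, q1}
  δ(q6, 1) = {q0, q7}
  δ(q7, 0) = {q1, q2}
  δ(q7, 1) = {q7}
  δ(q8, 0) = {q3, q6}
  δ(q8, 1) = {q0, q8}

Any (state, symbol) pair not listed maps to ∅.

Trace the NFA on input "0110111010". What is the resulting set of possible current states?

Start in {q0}.
Read '0': {q0} → {q0, q7, q8}.
Read '1': {q0, q7, q8} → {q0, q7, q8}.
Read '1': {q0, q7, q8} → {q0, q7, q8}.
Read '0': {q0, q7, q8} → {q0, q1, q2, q3, q6, q7, q8}.
Read '1': {q0, q1, q2, q3, q6, q7, q8} → {q0, q5, q7, q8}.
Read '1': {q0, q5, q7, q8} → {q0, q7, q8}.
Read '1': {q0, q7, q8} → {q0, q7, q8}.
Read '0': {q0, q7, q8} → {q0, q1, q2, q3, q6, q7, q8}.
Read '1': {q0, q1, q2, q3, q6, q7, q8} → {q0, q5, q7, q8}.
Read '0': {q0, q5, q7, q8} → {q0, q1, q2, q3, q6, q7, q8}.

{q0, q1, q2, q3, q6, q7, q8}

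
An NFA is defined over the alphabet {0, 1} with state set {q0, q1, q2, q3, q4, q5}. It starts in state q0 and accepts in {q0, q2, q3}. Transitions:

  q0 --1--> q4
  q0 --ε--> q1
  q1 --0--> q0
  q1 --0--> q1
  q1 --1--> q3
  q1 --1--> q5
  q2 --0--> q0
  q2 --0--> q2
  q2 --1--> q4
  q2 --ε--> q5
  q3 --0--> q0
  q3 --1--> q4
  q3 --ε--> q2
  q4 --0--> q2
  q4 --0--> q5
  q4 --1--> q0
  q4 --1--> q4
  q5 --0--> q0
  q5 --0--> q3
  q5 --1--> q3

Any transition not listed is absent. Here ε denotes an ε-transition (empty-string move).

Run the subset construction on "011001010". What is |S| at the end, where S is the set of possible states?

Start: ε-closure({q0}) = {q0, q1}.
Read '0': {q0, q1} → {q0, q1}.
Read '1': {q0, q1} → {q2, q3, q4, q5}.
Read '1': {q2, q3, q4, q5} → {q0, q1, q2, q3, q4, q5}.
Read '0': {q0, q1, q2, q3, q4, q5} → {q0, q1, q2, q3, q5}.
Read '0': {q0, q1, q2, q3, q5} → {q0, q1, q2, q3, q5}.
Read '1': {q0, q1, q2, q3, q5} → {q2, q3, q4, q5}.
Read '0': {q2, q3, q4, q5} → {q0, q1, q2, q3, q5}.
Read '1': {q0, q1, q2, q3, q5} → {q2, q3, q4, q5}.
Read '0': {q2, q3, q4, q5} → {q0, q1, q2, q3, q5}.
That set has 5 states.

5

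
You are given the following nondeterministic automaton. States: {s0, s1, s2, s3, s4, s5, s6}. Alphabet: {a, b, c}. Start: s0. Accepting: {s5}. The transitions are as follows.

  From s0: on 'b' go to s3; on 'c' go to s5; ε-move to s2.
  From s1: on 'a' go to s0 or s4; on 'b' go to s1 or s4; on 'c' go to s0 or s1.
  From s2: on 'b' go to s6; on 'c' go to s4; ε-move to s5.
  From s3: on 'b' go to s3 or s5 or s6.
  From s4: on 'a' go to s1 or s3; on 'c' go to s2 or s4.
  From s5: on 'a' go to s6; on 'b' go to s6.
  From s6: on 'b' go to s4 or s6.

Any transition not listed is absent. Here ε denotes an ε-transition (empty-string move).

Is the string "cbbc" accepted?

Start: ε-closure({s0}) = {s0, s2, s5}.
Read 'c': s0→{s5}, s2→{s4}, s5→∅; now {s4, s5}.
Read 'b': s4→∅, s5→{s6}; now {s6}.
Read 'b': s6→{s4, s6}; now {s4, s6}.
Read 'c': s4→{s2, s4}, s6→∅; union {s2, s4}; ε-closure = {s2, s4, s5}.
The final set {s2, s4, s5} contains the accepting state s5.

Yes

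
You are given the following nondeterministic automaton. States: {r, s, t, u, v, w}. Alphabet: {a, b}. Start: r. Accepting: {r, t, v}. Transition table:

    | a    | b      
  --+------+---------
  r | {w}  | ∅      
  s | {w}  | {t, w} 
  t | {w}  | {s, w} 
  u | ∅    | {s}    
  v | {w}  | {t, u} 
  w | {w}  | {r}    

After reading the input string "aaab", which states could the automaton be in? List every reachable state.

{r}

Start in {r}.
Read 'a': {r} → {w}.
Read 'a': {w} → {w}.
Read 'a': {w} → {w}.
Read 'b': {w} → {r}.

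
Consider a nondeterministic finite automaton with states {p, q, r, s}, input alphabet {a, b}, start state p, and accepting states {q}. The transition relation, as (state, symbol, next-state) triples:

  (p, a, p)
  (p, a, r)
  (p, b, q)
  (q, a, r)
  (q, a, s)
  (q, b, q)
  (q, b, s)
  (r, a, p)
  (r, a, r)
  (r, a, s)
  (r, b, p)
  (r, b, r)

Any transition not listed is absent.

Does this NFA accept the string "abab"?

Yes

Start in {p}.
Read 'a': p→{p, r}; now {p, r}.
Read 'b': p→{q}, r→{p, r}; now {p, q, r}.
Read 'a': p→{p, r}, q→{r, s}, r→{p, r, s}; now {p, r, s}.
Read 'b': p→{q}, r→{p, r}, s→∅; now {p, q, r}.
The final set {p, q, r} contains the accepting state q.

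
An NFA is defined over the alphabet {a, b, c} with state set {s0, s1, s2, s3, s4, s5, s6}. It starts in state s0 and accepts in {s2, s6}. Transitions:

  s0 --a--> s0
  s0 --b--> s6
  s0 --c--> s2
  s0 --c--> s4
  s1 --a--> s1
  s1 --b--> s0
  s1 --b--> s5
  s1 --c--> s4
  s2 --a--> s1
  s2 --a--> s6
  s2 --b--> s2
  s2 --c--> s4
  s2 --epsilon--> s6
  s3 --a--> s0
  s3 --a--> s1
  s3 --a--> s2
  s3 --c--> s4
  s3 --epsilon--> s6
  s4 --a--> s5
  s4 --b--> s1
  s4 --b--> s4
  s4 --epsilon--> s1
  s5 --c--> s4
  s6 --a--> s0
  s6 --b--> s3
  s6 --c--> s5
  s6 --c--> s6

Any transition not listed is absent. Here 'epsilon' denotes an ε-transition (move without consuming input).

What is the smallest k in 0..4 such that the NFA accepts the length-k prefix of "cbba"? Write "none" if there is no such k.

Start in {s0}.
Read 'c': s0→{s2, s4}; union {s2, s4}; ε-closure = {s1, s2, s4, s6}.
None of the earlier sets intersect F, but {s1, s2, s4, s6} does.

1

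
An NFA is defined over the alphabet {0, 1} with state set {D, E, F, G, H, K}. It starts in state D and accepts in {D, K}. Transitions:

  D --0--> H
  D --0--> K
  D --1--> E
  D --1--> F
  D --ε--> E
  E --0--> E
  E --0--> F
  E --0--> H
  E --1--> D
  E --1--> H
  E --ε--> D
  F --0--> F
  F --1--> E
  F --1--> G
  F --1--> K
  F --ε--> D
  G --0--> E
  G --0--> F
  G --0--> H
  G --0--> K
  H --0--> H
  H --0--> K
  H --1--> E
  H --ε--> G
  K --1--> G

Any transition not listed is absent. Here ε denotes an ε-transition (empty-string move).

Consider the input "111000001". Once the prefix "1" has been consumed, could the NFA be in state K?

No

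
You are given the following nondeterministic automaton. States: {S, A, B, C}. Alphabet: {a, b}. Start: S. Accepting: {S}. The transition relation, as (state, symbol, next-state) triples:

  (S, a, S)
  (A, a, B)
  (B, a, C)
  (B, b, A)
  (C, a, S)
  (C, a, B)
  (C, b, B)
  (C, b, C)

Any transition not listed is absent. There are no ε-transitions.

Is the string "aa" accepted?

Start in {S}.
Read 'a': S→{S}; now {S}.
Read 'a': S→{S}; now {S}.
The final set {S} contains the accepting state S.

Yes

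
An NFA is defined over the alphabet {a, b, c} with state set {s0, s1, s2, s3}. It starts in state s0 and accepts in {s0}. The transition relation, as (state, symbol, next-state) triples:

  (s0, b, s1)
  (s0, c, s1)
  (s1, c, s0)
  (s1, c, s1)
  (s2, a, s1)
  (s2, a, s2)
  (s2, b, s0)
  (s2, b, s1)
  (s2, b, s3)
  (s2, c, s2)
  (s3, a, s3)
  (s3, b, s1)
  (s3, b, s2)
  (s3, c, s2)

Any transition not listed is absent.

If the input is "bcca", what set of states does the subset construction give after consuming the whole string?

∅

Start in {s0}.
Read 'b': {s0} → {s1}.
Read 'c': {s1} → {s0, s1}.
Read 'c': {s0, s1} → {s0, s1}.
Read 'a': {s0, s1} → ∅.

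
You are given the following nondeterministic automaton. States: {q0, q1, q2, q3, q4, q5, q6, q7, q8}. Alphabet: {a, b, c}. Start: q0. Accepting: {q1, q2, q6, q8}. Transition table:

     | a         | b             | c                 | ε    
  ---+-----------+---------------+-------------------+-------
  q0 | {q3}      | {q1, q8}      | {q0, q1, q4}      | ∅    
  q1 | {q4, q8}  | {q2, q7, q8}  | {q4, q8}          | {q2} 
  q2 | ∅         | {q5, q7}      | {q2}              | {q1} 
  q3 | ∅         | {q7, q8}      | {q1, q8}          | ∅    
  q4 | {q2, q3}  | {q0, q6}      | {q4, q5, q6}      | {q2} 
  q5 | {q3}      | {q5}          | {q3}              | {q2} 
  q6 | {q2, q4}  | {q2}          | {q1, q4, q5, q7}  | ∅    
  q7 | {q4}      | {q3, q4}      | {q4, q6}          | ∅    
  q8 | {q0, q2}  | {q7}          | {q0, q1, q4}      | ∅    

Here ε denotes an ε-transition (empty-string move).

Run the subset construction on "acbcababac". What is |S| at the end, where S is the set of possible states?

7

Start in {q0}.
Read 'a': q0→{q3}; now {q3}.
Read 'c': q3→{q1, q8}; union {q1, q8}; ε-closure = {q1, q2, q8}.
Read 'b': q1→{q2, q7, q8}, q2→{q5, q7}, q8→{q7}; union {q2, q5, q7, q8}; ε-closure = {q1, q2, q5, q7, q8}.
Read 'c': q1→{q4, q8}, q2→{q2}, q5→{q3}, q7→{q4, q6}, q8→{q0, q1, q4}; now {q0, q1, q2, q3, q4, q6, q8}.
Read 'a': q0→{q3}, q1→{q4, q8}, q2→∅, q3→∅, q4→{q2, q3}, q6→{q2, q4}, q8→{q0, q2}; union {q0, q2, q3, q4, q8}; ε-closure = {q0, q1, q2, q3, q4, q8}.
Read 'b': q0→{q1, q8}, q1→{q2, q7, q8}, q2→{q5, q7}, q3→{q7, q8}, q4→{q0, q6}, q8→{q7}; now {q0, q1, q2, q5, q6, q7, q8}.
Read 'a': q0→{q3}, q1→{q4, q8}, q2→∅, q5→{q3}, q6→{q2, q4}, q7→{q4}, q8→{q0, q2}; union {q0, q2, q3, q4, q8}; ε-closure = {q0, q1, q2, q3, q4, q8}.
Read 'b': q0→{q1, q8}, q1→{q2, q7, q8}, q2→{q5, q7}, q3→{q7, q8}, q4→{q0, q6}, q8→{q7}; now {q0, q1, q2, q5, q6, q7, q8}.
Read 'a': q0→{q3}, q1→{q4, q8}, q2→∅, q5→{q3}, q6→{q2, q4}, q7→{q4}, q8→{q0, q2}; union {q0, q2, q3, q4, q8}; ε-closure = {q0, q1, q2, q3, q4, q8}.
Read 'c': q0→{q0, q1, q4}, q1→{q4, q8}, q2→{q2}, q3→{q1, q8}, q4→{q4, q5, q6}, q8→{q0, q1, q4}; now {q0, q1, q2, q4, q5, q6, q8}.
That set has 7 states.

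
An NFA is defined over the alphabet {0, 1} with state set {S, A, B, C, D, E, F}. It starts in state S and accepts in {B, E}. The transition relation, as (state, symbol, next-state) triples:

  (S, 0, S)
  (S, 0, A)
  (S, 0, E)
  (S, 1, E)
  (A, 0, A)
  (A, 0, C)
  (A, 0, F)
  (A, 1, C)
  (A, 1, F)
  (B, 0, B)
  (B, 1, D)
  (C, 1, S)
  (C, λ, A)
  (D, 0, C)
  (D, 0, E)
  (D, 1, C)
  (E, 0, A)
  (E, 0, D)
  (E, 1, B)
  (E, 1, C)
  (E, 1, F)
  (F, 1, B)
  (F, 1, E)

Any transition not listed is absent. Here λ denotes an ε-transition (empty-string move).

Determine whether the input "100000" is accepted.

No

Start in {S}.
Read '1': S→{E}; now {E}.
Read '0': E→{A, D}; now {A, D}.
Read '0': A→{A, C, F}, D→{C, E}; now {A, C, E, F}.
Read '0': A→{A, C, F}, C→∅, E→{A, D}, F→∅; now {A, C, D, F}.
Read '0': A→{A, C, F}, C→∅, D→{C, E}, F→∅; now {A, C, E, F}.
Read '0': A→{A, C, F}, C→∅, E→{A, D}, F→∅; now {A, C, D, F}.
The final set {A, C, D, F} contains no accepting state.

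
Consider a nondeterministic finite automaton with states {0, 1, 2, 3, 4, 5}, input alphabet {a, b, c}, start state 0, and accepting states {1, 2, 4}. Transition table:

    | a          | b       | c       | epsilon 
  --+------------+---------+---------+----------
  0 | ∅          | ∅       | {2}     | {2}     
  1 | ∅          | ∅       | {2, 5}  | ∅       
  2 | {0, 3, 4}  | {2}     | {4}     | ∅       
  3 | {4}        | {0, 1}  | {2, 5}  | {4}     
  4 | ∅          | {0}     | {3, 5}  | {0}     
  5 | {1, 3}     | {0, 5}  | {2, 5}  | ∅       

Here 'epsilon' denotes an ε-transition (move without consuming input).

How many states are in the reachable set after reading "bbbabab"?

3

Start: ε-closure({0}) = {0, 2}.
Read 'b': {0, 2} → {2}.
Read 'b': {2} → {2}.
Read 'b': {2} → {2}.
Read 'a': {2} → {0, 2, 3, 4}.
Read 'b': {0, 2, 3, 4} → {0, 1, 2}.
Read 'a': {0, 1, 2} → {0, 2, 3, 4}.
Read 'b': {0, 2, 3, 4} → {0, 1, 2}.
That set has 3 states.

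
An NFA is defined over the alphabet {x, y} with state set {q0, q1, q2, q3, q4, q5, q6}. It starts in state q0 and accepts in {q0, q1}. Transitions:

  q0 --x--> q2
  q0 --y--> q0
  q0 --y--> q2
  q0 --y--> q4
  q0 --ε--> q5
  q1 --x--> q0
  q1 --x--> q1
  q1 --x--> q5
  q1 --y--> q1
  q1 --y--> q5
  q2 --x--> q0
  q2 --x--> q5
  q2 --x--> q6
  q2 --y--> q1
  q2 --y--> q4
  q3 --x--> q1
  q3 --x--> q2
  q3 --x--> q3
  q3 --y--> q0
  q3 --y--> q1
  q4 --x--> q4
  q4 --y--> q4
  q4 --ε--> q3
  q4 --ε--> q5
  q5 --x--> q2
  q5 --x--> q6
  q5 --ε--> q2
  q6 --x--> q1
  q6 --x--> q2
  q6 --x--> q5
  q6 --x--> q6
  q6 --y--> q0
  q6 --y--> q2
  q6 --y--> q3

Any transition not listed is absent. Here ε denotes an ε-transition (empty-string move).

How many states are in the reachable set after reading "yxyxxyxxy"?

6

Start: ε-closure({q0}) = {q0, q2, q5}.
Read 'y': q0→{q0, q2, q4}, q2→{q1, q4}, q5→∅; union {q0, q1, q2, q4}; ε-closure = {q0, q1, q2, q3, q4, q5}.
Read 'x': q0→{q2}, q1→{q0, q1, q5}, q2→{q0, q5, q6}, q3→{q1, q2, q3}, q4→{q4}, q5→{q2, q6}; now {q0, q1, q2, q3, q4, q5, q6}.
Read 'y': q0→{q0, q2, q4}, q1→{q1, q5}, q2→{q1, q4}, q3→{q0, q1}, q4→{q4}, q5→∅, q6→{q0, q2, q3}; now {q0, q1, q2, q3, q4, q5}.
Read 'x': q0→{q2}, q1→{q0, q1, q5}, q2→{q0, q5, q6}, q3→{q1, q2, q3}, q4→{q4}, q5→{q2, q6}; now {q0, q1, q2, q3, q4, q5, q6}.
Read 'x': q0→{q2}, q1→{q0, q1, q5}, q2→{q0, q5, q6}, q3→{q1, q2, q3}, q4→{q4}, q5→{q2, q6}, q6→{q1, q2, q5, q6}; now {q0, q1, q2, q3, q4, q5, q6}.
Read 'y': q0→{q0, q2, q4}, q1→{q1, q5}, q2→{q1, q4}, q3→{q0, q1}, q4→{q4}, q5→∅, q6→{q0, q2, q3}; now {q0, q1, q2, q3, q4, q5}.
Read 'x': q0→{q2}, q1→{q0, q1, q5}, q2→{q0, q5, q6}, q3→{q1, q2, q3}, q4→{q4}, q5→{q2, q6}; now {q0, q1, q2, q3, q4, q5, q6}.
Read 'x': q0→{q2}, q1→{q0, q1, q5}, q2→{q0, q5, q6}, q3→{q1, q2, q3}, q4→{q4}, q5→{q2, q6}, q6→{q1, q2, q5, q6}; now {q0, q1, q2, q3, q4, q5, q6}.
Read 'y': q0→{q0, q2, q4}, q1→{q1, q5}, q2→{q1, q4}, q3→{q0, q1}, q4→{q4}, q5→∅, q6→{q0, q2, q3}; now {q0, q1, q2, q3, q4, q5}.
That set has 6 states.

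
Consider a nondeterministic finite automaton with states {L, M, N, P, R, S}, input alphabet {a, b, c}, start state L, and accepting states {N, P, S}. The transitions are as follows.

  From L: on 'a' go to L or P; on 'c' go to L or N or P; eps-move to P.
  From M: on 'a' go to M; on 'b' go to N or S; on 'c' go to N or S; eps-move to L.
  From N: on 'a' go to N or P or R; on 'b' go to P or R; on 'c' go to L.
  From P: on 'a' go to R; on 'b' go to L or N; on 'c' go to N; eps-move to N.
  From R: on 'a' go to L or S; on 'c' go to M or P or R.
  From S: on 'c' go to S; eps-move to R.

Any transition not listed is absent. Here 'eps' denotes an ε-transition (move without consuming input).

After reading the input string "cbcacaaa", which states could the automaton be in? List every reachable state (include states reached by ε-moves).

{L, M, N, P, R, S}

Start: ε-closure({L}) = {L, N, P}.
Read 'c': {L, N, P} → {L, N, P}.
Read 'b': {L, N, P} → {L, N, P, R}.
Read 'c': {L, N, P, R} → {L, M, N, P, R}.
Read 'a': {L, M, N, P, R} → {L, M, N, P, R, S}.
Read 'c': {L, M, N, P, R, S} → {L, M, N, P, R, S}.
Read 'a': {L, M, N, P, R, S} → {L, M, N, P, R, S}.
Read 'a': {L, M, N, P, R, S} → {L, M, N, P, R, S}.
Read 'a': {L, M, N, P, R, S} → {L, M, N, P, R, S}.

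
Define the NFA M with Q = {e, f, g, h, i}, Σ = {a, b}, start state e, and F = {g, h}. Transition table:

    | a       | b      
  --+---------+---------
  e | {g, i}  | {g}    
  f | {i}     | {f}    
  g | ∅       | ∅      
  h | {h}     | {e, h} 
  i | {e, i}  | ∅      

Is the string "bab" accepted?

No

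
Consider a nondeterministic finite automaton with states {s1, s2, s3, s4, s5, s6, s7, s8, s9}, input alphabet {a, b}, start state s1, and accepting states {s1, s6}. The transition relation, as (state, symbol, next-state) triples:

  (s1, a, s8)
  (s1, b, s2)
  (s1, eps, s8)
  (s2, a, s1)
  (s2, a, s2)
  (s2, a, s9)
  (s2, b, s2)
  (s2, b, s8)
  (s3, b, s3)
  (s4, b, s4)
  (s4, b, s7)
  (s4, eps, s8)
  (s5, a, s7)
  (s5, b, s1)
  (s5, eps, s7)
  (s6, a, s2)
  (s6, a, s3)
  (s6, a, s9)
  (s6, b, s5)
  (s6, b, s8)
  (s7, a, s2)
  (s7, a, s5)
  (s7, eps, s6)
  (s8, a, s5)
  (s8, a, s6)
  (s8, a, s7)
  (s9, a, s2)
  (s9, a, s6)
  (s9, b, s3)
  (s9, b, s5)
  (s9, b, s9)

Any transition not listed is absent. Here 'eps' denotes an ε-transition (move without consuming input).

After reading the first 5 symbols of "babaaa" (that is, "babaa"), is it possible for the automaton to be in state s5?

Yes

Start: ε-closure({s1}) = {s1, s8}.
Read 'b': s1→{s2}, s8→∅; now {s2}.
Read 'a': s2→{s1, s2, s9}; union {s1, s2, s9}; ε-closure = {s1, s2, s8, s9}.
Read 'b': s1→{s2}, s2→{s2, s8}, s8→∅, s9→{s3, s5, s9}; union {s2, s3, s5, s8, s9}; ε-closure = {s2, s3, s5, s6, s7, s8, s9}.
Read 'a': s2→{s1, s2, s9}, s3→∅, s5→{s7}, s6→{s2, s3, s9}, s7→{s2, s5}, s8→{s5, s6, s7}, s9→{s2, s6}; union {s1, s2, s3, s5, s6, s7, s9}; ε-closure = {s1, s2, s3, s5, s6, s7, s8, s9}.
Read 'a': s1→{s8}, s2→{s1, s2, s9}, s3→∅, s5→{s7}, s6→{s2, s3, s9}, s7→{s2, s5}, s8→{s5, s6, s7}, s9→{s2, s6}; now {s1, s2, s3, s5, s6, s7, s8, s9}.
State s5 is in {s1, s2, s3, s5, s6, s7, s8, s9}.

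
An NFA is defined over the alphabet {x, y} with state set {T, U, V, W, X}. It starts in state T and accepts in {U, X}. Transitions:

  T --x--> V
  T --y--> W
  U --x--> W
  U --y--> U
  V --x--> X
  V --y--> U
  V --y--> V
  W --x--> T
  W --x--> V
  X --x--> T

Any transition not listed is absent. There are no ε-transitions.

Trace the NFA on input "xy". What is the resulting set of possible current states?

{U, V}

Start in {T}.
Read 'x': {T} → {V}.
Read 'y': {V} → {U, V}.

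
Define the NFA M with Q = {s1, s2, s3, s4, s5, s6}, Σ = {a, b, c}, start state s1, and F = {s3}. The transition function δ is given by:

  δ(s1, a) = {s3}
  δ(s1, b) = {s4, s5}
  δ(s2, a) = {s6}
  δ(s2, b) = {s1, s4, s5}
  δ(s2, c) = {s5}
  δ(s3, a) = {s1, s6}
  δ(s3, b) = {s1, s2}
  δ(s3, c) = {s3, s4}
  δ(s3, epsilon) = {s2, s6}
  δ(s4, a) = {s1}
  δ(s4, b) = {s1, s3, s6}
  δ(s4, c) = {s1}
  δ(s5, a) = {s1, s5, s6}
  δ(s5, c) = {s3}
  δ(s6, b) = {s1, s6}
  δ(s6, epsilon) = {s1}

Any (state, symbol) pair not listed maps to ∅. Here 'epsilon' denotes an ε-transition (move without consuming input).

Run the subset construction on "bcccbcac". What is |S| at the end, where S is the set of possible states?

Start in {s1}.
Read 'b': {s1} → {s4, s5}.
Read 'c': {s4, s5} → {s1, s2, s3, s6}.
Read 'c': {s1, s2, s3, s6} → {s1, s2, s3, s4, s5, s6}.
Read 'c': {s1, s2, s3, s4, s5, s6} → {s1, s2, s3, s4, s5, s6}.
Read 'b': {s1, s2, s3, s4, s5, s6} → {s1, s2, s3, s4, s5, s6}.
Read 'c': {s1, s2, s3, s4, s5, s6} → {s1, s2, s3, s4, s5, s6}.
Read 'a': {s1, s2, s3, s4, s5, s6} → {s1, s2, s3, s5, s6}.
Read 'c': {s1, s2, s3, s5, s6} → {s1, s2, s3, s4, s5, s6}.
That set has 6 states.

6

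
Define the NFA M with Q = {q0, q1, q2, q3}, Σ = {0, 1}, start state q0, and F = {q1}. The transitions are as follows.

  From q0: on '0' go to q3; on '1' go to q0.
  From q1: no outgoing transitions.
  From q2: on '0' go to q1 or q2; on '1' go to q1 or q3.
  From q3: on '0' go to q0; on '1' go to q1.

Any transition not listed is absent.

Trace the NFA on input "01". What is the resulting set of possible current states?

{q1}

Start in {q0}.
Read '0': {q0} → {q3}.
Read '1': {q3} → {q1}.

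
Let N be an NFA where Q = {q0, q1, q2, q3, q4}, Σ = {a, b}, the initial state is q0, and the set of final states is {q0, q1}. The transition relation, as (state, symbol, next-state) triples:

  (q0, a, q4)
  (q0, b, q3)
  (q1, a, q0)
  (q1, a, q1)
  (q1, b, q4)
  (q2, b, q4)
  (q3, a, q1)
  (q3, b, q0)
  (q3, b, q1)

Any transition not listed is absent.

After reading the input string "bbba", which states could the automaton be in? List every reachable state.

Start in {q0}.
Read 'b': {q0} → {q3}.
Read 'b': {q3} → {q0, q1}.
Read 'b': {q0, q1} → {q3, q4}.
Read 'a': {q3, q4} → {q1}.

{q1}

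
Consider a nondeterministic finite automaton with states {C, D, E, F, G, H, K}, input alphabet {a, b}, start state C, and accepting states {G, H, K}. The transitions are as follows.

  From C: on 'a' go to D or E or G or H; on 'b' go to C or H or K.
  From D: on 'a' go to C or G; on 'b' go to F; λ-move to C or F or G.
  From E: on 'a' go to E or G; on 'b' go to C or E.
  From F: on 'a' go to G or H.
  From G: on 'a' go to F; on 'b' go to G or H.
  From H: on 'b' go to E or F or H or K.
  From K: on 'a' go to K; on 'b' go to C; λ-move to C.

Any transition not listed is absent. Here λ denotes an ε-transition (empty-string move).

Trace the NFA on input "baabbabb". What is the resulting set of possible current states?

{C, E, F, G, H, K}

Start in {C}.
Read 'b': C→{C, H, K}; now {C, H, K}.
Read 'a': C→{D, E, G, H}, H→∅, K→{K}; union {D, E, G, H, K}; ε-closure = {C, D, E, F, G, H, K}.
Read 'a': C→{D, E, G, H}, D→{C, G}, E→{E, G}, F→{G, H}, G→{F}, H→∅, K→{K}; now {C, D, E, F, G, H, K}.
Read 'b': C→{C, H, K}, D→{F}, E→{C, E}, F→∅, G→{G, H}, H→{E, F, H, K}, K→{C}; now {C, E, F, G, H, K}.
Read 'b': C→{C, H, K}, E→{C, E}, F→∅, G→{G, H}, H→{E, F, H, K}, K→{C}; now {C, E, F, G, H, K}.
Read 'a': C→{D, E, G, H}, E→{E, G}, F→{G, H}, G→{F}, H→∅, K→{K}; union {D, E, F, G, H, K}; ε-closure = {C, D, E, F, G, H, K}.
Read 'b': C→{C, H, K}, D→{F}, E→{C, E}, F→∅, G→{G, H}, H→{E, F, H, K}, K→{C}; now {C, E, F, G, H, K}.
Read 'b': C→{C, H, K}, E→{C, E}, F→∅, G→{G, H}, H→{E, F, H, K}, K→{C}; now {C, E, F, G, H, K}.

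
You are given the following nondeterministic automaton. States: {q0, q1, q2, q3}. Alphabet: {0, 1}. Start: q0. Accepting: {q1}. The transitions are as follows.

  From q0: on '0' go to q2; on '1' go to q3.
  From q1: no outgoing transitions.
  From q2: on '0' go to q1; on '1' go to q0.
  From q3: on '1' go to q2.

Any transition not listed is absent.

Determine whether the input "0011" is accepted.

No

Start in {q0}.
Read '0': q0→{q2}; now {q2}.
Read '0': q2→{q1}; now {q1}.
Read '1': q1→∅; now ∅.
The set is empty and remains empty for the remaining 1 symbol.
The final set ∅ contains no accepting state.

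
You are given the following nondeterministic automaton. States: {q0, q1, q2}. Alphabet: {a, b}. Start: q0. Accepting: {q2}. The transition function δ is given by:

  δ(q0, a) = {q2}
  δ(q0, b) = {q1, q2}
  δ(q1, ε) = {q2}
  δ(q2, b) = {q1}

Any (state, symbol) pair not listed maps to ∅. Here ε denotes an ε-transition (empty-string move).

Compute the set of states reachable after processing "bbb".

{q1, q2}

Start in {q0}.
Read 'b': q0→{q1, q2}; now {q1, q2}.
Read 'b': q1→∅, q2→{q1}; union {q1}; ε-closure = {q1, q2}.
Read 'b': q1→∅, q2→{q1}; union {q1}; ε-closure = {q1, q2}.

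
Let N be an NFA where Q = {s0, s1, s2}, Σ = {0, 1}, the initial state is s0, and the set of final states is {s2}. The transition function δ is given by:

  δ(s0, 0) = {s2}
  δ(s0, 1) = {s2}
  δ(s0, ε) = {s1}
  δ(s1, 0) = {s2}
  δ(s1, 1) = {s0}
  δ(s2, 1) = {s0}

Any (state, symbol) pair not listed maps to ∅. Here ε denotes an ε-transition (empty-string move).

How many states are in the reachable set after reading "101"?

Start: ε-closure({s0}) = {s0, s1}.
Read '1': s0→{s2}, s1→{s0}; union {s0, s2}; ε-closure = {s0, s1, s2}.
Read '0': s0→{s2}, s1→{s2}, s2→∅; now {s2}.
Read '1': s2→{s0}; union {s0}; ε-closure = {s0, s1}.
That set has 2 states.

2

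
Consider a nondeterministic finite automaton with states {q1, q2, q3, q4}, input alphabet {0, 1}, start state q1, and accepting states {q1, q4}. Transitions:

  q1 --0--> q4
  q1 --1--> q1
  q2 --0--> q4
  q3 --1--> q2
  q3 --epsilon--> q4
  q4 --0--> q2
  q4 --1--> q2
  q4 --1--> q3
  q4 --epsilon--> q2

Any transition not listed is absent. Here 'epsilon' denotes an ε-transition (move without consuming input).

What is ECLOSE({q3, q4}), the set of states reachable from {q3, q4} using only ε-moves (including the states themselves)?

{q2, q3, q4}

Begin with {q3, q4}.
ε-move q4 → q2; add q2.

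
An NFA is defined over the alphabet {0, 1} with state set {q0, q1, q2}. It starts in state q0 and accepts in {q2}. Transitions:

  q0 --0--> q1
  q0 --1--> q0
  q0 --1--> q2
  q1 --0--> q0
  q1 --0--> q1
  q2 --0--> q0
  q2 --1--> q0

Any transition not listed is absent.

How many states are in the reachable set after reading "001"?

2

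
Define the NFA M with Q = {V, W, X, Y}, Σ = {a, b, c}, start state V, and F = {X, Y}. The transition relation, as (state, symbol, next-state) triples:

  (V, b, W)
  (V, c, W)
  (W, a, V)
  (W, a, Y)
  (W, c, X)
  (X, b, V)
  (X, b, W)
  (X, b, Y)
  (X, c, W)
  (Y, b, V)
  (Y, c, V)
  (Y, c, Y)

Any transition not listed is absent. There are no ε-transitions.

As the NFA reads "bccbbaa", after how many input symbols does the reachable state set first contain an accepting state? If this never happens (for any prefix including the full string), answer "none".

Start in {V}.
Read 'b': {V} → {W}.
Read 'c': {W} → {X}.
None of the earlier sets intersect F, but {X} does.

2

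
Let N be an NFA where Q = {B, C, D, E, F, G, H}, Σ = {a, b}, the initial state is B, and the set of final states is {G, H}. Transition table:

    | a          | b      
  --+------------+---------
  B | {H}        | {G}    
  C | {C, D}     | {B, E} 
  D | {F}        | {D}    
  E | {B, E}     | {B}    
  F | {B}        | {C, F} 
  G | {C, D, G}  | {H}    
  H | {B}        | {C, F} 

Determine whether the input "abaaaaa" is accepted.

Yes

Start in {B}.
Read 'a': B→{H}; now {H}.
Read 'b': H→{C, F}; now {C, F}.
Read 'a': C→{C, D}, F→{B}; now {B, C, D}.
Read 'a': B→{H}, C→{C, D}, D→{F}; now {C, D, F, H}.
Read 'a': C→{C, D}, D→{F}, F→{B}, H→{B}; now {B, C, D, F}.
Read 'a': B→{H}, C→{C, D}, D→{F}, F→{B}; now {B, C, D, F, H}.
Read 'a': B→{H}, C→{C, D}, D→{F}, F→{B}, H→{B}; now {B, C, D, F, H}.
The final set {B, C, D, F, H} contains the accepting state H.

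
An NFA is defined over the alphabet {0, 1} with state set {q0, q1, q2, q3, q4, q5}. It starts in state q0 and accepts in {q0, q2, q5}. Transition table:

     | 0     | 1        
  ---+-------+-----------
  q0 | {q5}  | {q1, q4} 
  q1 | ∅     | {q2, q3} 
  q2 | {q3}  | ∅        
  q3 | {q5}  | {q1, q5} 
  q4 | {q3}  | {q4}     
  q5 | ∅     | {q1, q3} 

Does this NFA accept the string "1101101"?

Yes

Start in {q0}.
Read '1': {q0} → {q1, q4}.
Read '1': {q1, q4} → {q2, q3, q4}.
Read '0': {q2, q3, q4} → {q3, q5}.
Read '1': {q3, q5} → {q1, q3, q5}.
Read '1': {q1, q3, q5} → {q1, q2, q3, q5}.
Read '0': {q1, q2, q3, q5} → {q3, q5}.
Read '1': {q3, q5} → {q1, q3, q5}.
The final set {q1, q3, q5} contains the accepting state q5.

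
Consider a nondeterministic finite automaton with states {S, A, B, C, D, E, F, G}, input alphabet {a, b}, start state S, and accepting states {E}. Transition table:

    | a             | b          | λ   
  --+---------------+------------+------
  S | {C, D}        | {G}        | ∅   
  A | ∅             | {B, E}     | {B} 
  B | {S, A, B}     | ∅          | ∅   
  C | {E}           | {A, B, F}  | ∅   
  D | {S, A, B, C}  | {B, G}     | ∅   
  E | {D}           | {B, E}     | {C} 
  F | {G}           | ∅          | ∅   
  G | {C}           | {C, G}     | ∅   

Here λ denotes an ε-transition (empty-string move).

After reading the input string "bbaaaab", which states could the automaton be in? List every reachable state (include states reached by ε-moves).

Start in {S}.
Read 'b': S→{G}; now {G}.
Read 'b': G→{C, G}; now {C, G}.
Read 'a': C→{E}, G→{C}; now {C, E}.
Read 'a': C→{E}, E→{D}; union {D, E}; ε-closure = {C, D, E}.
Read 'a': C→{E}, D→{S, A, B, C}, E→{D}; now {S, A, B, C, D, E}.
Read 'a': S→{C, D}, A→∅, B→{S, A, B}, C→{E}, D→{S, A, B, C}, E→{D}; now {S, A, B, C, D, E}.
Read 'b': S→{G}, A→{B, E}, B→∅, C→{A, B, F}, D→{B, G}, E→{B, E}; union {A, B, E, F, G}; ε-closure = {A, B, C, E, F, G}.

{A, B, C, E, F, G}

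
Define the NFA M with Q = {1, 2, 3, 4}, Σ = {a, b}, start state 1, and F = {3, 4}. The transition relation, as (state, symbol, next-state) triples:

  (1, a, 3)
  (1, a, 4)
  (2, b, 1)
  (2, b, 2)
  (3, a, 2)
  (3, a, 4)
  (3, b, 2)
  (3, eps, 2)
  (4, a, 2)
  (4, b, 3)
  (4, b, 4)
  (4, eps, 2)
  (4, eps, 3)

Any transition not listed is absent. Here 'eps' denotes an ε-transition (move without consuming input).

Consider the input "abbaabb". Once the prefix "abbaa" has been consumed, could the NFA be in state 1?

No

Start in {1}.
Read 'a': 1→{3, 4}; union {3, 4}; ε-closure = {2, 3, 4}.
Read 'b': 2→{1, 2}, 3→{2}, 4→{3, 4}; now {1, 2, 3, 4}.
Read 'b': 1→∅, 2→{1, 2}, 3→{2}, 4→{3, 4}; now {1, 2, 3, 4}.
Read 'a': 1→{3, 4}, 2→∅, 3→{2, 4}, 4→{2}; now {2, 3, 4}.
Read 'a': 2→∅, 3→{2, 4}, 4→{2}; union {2, 4}; ε-closure = {2, 3, 4}.
State 1 is not in {2, 3, 4}.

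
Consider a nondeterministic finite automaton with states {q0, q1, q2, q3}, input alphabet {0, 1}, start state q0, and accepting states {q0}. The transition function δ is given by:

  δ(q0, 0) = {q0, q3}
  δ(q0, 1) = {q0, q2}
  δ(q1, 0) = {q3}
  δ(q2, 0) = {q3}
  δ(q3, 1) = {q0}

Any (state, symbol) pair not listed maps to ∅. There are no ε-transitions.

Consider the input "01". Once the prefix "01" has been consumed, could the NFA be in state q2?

Start in {q0}.
Read '0': q0→{q0, q3}; now {q0, q3}.
Read '1': q0→{q0, q2}, q3→{q0}; now {q0, q2}.
State q2 is in {q0, q2}.

Yes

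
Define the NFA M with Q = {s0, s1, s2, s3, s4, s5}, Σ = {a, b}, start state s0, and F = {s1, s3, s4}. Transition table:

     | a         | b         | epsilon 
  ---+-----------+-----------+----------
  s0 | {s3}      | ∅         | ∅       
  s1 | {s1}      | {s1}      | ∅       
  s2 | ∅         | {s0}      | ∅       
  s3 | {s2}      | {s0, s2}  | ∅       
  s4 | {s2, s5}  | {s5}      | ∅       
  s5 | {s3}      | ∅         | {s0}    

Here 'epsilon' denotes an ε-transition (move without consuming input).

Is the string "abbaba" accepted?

Yes

Start in {s0}.
Read 'a': s0→{s3}; now {s3}.
Read 'b': s3→{s0, s2}; now {s0, s2}.
Read 'b': s0→∅, s2→{s0}; now {s0}.
Read 'a': s0→{s3}; now {s3}.
Read 'b': s3→{s0, s2}; now {s0, s2}.
Read 'a': s0→{s3}, s2→∅; now {s3}.
The final set {s3} contains the accepting state s3.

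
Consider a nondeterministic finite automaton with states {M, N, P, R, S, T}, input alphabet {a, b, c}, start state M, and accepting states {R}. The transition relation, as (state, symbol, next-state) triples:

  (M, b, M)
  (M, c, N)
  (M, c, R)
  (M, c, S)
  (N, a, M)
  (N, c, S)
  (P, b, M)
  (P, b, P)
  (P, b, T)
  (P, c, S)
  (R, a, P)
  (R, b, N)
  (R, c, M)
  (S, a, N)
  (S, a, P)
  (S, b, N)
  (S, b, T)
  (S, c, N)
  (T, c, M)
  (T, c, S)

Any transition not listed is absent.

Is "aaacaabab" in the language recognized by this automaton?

No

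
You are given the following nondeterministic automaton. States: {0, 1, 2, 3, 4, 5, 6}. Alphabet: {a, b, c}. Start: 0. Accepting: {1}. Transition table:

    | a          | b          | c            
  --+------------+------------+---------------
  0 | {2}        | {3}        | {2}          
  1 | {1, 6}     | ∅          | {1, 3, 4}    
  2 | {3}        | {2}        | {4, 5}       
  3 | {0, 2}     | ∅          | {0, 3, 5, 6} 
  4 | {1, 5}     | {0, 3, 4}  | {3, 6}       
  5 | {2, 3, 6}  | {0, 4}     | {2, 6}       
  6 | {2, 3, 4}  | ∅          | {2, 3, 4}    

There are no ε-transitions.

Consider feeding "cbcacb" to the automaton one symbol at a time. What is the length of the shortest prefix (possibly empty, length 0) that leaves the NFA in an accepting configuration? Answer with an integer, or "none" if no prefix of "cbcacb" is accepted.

4

Start in {0}.
Read 'c': 0→{2}; now {2}.
Read 'b': 2→{2}; now {2}.
Read 'c': 2→{4, 5}; now {4, 5}.
Read 'a': 4→{1, 5}, 5→{2, 3, 6}; now {1, 2, 3, 5, 6}.
None of the earlier sets intersect F, but {1, 2, 3, 5, 6} does.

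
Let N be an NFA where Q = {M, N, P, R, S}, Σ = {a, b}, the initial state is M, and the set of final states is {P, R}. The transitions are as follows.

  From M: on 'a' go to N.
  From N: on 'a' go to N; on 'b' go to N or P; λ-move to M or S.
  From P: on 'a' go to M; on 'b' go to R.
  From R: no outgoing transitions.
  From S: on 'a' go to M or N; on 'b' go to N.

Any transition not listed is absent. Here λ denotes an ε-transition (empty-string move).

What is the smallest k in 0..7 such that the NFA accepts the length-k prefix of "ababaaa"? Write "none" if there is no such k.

Start in {M}.
Read 'a': M→{N}; union {N}; ε-closure = {M, N, S}.
Read 'b': M→∅, N→{N, P}, S→{N}; union {N, P}; ε-closure = {M, N, P, S}.
None of the earlier sets intersect F, but {M, N, P, S} does.

2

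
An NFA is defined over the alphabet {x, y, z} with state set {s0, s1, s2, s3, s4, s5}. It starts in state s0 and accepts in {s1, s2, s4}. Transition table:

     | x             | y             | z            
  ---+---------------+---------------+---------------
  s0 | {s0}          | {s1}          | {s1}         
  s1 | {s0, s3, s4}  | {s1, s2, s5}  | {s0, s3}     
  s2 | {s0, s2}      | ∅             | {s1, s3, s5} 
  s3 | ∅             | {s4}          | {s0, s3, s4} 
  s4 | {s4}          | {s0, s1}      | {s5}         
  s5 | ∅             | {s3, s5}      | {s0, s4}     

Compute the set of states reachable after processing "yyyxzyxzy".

{s0, s1, s2, s3, s4, s5}

Start in {s0}.
Read 'y': s0→{s1}; now {s1}.
Read 'y': s1→{s1, s2, s5}; now {s1, s2, s5}.
Read 'y': s1→{s1, s2, s5}, s2→∅, s5→{s3, s5}; now {s1, s2, s3, s5}.
Read 'x': s1→{s0, s3, s4}, s2→{s0, s2}, s3→∅, s5→∅; now {s0, s2, s3, s4}.
Read 'z': s0→{s1}, s2→{s1, s3, s5}, s3→{s0, s3, s4}, s4→{s5}; now {s0, s1, s3, s4, s5}.
Read 'y': s0→{s1}, s1→{s1, s2, s5}, s3→{s4}, s4→{s0, s1}, s5→{s3, s5}; now {s0, s1, s2, s3, s4, s5}.
Read 'x': s0→{s0}, s1→{s0, s3, s4}, s2→{s0, s2}, s3→∅, s4→{s4}, s5→∅; now {s0, s2, s3, s4}.
Read 'z': s0→{s1}, s2→{s1, s3, s5}, s3→{s0, s3, s4}, s4→{s5}; now {s0, s1, s3, s4, s5}.
Read 'y': s0→{s1}, s1→{s1, s2, s5}, s3→{s4}, s4→{s0, s1}, s5→{s3, s5}; now {s0, s1, s2, s3, s4, s5}.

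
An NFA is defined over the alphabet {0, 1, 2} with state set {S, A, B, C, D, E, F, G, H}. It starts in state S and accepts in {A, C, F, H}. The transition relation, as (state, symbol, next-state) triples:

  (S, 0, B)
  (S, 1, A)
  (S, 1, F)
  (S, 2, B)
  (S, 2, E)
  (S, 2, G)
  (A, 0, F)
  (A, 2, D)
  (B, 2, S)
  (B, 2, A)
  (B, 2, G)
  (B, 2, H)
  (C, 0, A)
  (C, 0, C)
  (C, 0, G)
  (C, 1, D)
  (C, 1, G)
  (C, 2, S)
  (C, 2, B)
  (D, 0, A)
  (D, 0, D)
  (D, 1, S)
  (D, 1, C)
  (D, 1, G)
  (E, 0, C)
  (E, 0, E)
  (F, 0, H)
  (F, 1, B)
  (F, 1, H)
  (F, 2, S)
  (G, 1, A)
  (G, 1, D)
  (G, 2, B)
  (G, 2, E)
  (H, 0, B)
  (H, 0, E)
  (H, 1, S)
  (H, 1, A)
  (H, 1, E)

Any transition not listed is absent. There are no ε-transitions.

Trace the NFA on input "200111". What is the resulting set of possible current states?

{S, A, C, D, F, G}

Start in {S}.
Read '2': S→{B, E, G}; now {B, E, G}.
Read '0': B→∅, E→{C, E}, G→∅; now {C, E}.
Read '0': C→{A, C, G}, E→{C, E}; now {A, C, E, G}.
Read '1': A→∅, C→{D, G}, E→∅, G→{A, D}; now {A, D, G}.
Read '1': A→∅, D→{S, C, G}, G→{A, D}; now {S, A, C, D, G}.
Read '1': S→{A, F}, A→∅, C→{D, G}, D→{S, C, G}, G→{A, D}; now {S, A, C, D, F, G}.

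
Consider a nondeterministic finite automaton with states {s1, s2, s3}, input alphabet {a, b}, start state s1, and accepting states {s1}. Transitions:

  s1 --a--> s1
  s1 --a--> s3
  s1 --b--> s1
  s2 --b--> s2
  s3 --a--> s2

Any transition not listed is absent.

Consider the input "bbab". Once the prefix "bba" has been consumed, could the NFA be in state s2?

Start in {s1}.
Read 'b': s1→{s1}; now {s1}.
Read 'b': s1→{s1}; now {s1}.
Read 'a': s1→{s1, s3}; now {s1, s3}.
State s2 is not in {s1, s3}.

No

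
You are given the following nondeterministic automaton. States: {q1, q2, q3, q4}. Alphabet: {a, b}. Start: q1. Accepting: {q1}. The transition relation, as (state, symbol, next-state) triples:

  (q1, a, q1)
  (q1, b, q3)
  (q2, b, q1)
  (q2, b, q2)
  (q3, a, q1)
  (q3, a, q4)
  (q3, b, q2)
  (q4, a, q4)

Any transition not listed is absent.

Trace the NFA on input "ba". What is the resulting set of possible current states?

{q1, q4}

Start in {q1}.
Read 'b': {q1} → {q3}.
Read 'a': {q3} → {q1, q4}.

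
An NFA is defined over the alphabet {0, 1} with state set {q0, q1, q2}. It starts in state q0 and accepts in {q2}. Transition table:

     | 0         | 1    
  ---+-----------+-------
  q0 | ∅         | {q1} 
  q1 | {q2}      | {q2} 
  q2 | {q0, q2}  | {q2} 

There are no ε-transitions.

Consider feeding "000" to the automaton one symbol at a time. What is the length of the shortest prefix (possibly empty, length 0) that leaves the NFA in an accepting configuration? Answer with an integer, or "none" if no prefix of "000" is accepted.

Start in {q0}.
Read '0': q0→∅; now ∅.
The set is empty and remains empty for the remaining 2 symbols.
No reachable set along the way intersects F.

none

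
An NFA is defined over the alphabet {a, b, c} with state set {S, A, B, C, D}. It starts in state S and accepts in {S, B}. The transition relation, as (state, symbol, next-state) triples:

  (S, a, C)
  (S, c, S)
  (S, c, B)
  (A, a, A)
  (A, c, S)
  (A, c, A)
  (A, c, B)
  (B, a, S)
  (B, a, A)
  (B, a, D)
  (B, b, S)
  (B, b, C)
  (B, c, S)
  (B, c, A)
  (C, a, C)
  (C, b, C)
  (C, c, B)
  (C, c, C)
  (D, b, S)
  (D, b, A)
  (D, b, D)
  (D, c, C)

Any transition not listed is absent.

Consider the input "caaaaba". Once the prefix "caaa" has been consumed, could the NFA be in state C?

Start in {S}.
Read 'c': {S} → {S, B}.
Read 'a': {S, B} → {S, A, C, D}.
Read 'a': {S, A, C, D} → {A, C}.
Read 'a': {A, C} → {A, C}.
State C is in {A, C}.

Yes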